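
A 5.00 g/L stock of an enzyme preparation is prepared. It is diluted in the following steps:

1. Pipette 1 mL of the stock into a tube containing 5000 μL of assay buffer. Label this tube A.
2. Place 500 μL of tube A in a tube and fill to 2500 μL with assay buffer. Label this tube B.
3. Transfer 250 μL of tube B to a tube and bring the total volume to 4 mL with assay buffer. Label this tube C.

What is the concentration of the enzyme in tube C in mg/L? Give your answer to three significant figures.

Step 1: 1 mL + 5000 μL = 6 mL total → factor 6/1 = 6
Step 2: 500 μL brought to 2500 μL → factor 2500/500 = 5
Step 3: 250 μL brought to 4 mL → factor 4000/250 = 16
Overall dilution factor = 6 × 5 × 16 = 480
Final = 5.00 g/L / 480 = 0.01042 g/L = 10.4 mg/L

10.4 mg/L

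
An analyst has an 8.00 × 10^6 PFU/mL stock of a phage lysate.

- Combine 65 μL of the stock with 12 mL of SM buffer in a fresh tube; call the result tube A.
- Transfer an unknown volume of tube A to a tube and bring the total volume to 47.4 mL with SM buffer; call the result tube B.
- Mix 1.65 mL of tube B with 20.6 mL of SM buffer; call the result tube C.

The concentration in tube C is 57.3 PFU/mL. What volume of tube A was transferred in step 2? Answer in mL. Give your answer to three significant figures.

Step 1: 65 μL + 12 mL = 12065 μL total → factor 12065/65 = 185.62
Step 2: v brought to 47.4 mL → factor = 47.4 mL/v
Step 3: 1.65 mL + 20.6 mL = 22.25 mL total → factor 22.25/1.65 = 13.485
Product of known-step factors = 2503
Overall factor = 8.00 × 10^6 PFU/mL / (57.3 PFU/mL) = 1.3962 × 10^5
Step-2 factor = 1.3962 × 10^5 / 2503 = 55.78
v = 47.4 mL / 55.78 = 0.850 mL

0.850 mL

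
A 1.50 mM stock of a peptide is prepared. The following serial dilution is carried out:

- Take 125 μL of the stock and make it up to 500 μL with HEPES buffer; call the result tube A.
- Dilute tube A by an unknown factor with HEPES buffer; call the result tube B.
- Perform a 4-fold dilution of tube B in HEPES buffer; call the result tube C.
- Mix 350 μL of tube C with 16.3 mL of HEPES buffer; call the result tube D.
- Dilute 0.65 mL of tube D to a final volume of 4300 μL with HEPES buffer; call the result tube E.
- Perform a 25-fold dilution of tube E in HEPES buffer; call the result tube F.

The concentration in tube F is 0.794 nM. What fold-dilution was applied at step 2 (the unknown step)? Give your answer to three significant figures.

15.0-fold

Step 1: 125 μL brought to 500 μL → factor 500/125 = 4
Step 2: unknown factor x
Step 3: 4-fold → factor 4
Step 4: 350 μL + 16.3 mL = 16650 μL total → factor 16650/350 = 47.571
Step 5: 0.65 mL brought to 4300 μL → factor 4.3/0.65 = 6.6154
Step 6: 25-fold → factor 25
Product of known-step factors = 1.2588 × 10^5
Overall factor = 1.50 mM / (0.794 nM) = 1.8892 × 10^6
x = 1.8892 × 10^6 / 1.2588 × 10^5 = 15.0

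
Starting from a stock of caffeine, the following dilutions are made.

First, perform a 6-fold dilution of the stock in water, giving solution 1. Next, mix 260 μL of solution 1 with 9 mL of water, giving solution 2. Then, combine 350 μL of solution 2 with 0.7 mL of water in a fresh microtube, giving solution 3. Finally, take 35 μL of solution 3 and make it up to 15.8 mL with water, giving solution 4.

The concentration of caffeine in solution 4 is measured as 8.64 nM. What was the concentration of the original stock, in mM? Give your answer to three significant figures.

Step 1: 6-fold → factor 6
Step 2: 260 μL + 9 mL = 9260 μL total → factor 9260/260 = 35.615
Step 3: 350 μL + 0.7 mL = 1050 μL total → factor 1050/350 = 3
Step 4: 35 μL brought to 15.8 mL → factor 15800/35 = 451.43
Overall dilution factor = 6 × 35.615 × 3 × 451.43 = 2.894 × 10^5
Stock = 8.64 nM × 2.894 × 10^5 = 2.500 × 10^6 nM = 2.50 mM

2.50 mM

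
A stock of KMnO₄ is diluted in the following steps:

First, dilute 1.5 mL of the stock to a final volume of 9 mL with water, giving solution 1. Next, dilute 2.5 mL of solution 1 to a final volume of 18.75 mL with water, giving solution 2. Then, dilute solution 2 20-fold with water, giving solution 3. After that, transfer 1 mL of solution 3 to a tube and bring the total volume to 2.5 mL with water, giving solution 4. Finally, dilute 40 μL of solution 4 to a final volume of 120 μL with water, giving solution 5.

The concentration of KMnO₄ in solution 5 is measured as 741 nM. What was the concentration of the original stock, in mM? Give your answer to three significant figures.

5.00 mM

Step 1: 1.5 mL brought to 9 mL → factor 9/1.5 = 6
Step 2: 2.5 mL brought to 18.75 mL → factor 18.75/2.5 = 7.5
Step 3: 20-fold → factor 20
Step 4: 1 mL brought to 2.5 mL → factor 2.5/1 = 2.5
Step 5: 40 μL brought to 120 μL → factor 120/40 = 3
Overall dilution factor = 6 × 7.5 × 20 × 2.5 × 3 = 6750
Stock = 741 nM × 6750 = 5.002 × 10^6 nM = 5.00 mM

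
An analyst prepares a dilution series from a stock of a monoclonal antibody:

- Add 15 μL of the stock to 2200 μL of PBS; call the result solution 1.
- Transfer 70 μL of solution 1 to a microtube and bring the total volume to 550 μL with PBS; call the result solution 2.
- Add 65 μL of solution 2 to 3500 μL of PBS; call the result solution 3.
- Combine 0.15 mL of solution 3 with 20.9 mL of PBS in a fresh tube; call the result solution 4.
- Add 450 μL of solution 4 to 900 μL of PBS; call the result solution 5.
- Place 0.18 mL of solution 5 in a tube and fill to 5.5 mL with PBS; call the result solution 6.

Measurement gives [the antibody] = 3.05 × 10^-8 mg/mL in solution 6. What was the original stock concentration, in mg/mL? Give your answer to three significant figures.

25.0 mg/mL

Step 1: 15 μL + 2200 μL = 2215 μL total → factor 2215/15 = 147.67
Step 2: 70 μL brought to 550 μL → factor 550/70 = 7.8571
Step 3: 65 μL + 3500 μL = 3565 μL total → factor 3565/65 = 54.846
Step 4: 0.15 mL + 20.9 mL = 21.05 mL total → factor 21.05/0.15 = 140.33
Step 5: 450 μL + 900 μL = 1350 μL total → factor 1350/450 = 3
Step 6: 0.18 mL brought to 5.5 mL → factor 5.5/0.18 = 30.556
Overall dilution factor = 147.67 × 7.8571 × 54.846 × 140.33 × 3 × 30.556 = 8.1859 × 10^8
Stock = 3.05 × 10^-8 mg/mL × 8.1859 × 10^8 = 25.0 mg/mL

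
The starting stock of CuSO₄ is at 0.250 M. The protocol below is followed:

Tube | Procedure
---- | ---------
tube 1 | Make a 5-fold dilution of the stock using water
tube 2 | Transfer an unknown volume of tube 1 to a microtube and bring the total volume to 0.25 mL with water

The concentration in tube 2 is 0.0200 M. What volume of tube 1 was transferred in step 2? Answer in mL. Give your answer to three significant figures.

0.100 mL

Step 1: 5-fold → factor 5
Step 2: v brought to 0.25 mL → factor = 0.25 mL/v
Product of known-step factors = 5
Overall factor = 0.250 M / (0.0200 M) = 12.5
Step-2 factor = 12.5 / 5 = 2.5
v = 0.25 mL / 2.5 = 0.100 mL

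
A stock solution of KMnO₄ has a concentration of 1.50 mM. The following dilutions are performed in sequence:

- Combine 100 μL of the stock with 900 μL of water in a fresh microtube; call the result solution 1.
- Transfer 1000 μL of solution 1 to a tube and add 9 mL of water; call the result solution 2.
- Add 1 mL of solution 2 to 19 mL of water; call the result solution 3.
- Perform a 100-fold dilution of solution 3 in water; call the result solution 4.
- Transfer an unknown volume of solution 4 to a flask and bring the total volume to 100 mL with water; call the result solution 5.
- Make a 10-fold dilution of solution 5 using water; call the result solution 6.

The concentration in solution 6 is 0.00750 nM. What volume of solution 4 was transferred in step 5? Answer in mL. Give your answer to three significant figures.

1.00 mL

Step 1: 100 μL + 900 μL = 1000 μL total → factor 1000/100 = 10
Step 2: 1000 μL + 9 mL = 10000 μL total → factor 10000/1000 = 10
Step 3: 1 mL + 19 mL = 20 mL total → factor 20/1 = 20
Step 4: 100-fold → factor 100
Step 5: v brought to 100 mL → factor = 100 mL/v
Step 6: 10-fold → factor 10
Product of known-step factors = 2 × 10^6
Overall factor = 1.50 mM / (0.00750 nM) = 2 × 10^8
Step-5 factor = 2 × 10^8 / 2 × 10^6 = 100
v = 100 mL / 100 = 1.00 mL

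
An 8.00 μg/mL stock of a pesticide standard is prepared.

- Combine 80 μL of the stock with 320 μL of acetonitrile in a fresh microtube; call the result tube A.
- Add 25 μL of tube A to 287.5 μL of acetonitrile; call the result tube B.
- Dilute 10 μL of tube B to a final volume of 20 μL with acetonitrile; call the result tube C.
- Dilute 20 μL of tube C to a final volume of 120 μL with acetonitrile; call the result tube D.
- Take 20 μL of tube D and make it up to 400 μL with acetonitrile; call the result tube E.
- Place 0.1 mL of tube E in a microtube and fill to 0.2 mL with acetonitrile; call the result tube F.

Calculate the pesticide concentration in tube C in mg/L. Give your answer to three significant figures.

Step 1: 80 μL + 320 μL = 400 μL total → factor 400/80 = 5
Step 2: 25 μL + 287.5 μL = 312.5 μL total → factor 312.5/25 = 12.5
Step 3: 10 μL brought to 20 μL → factor 20/10 = 2
Dilution factor through tube C = 5 × 12.5 × 2 = 125
[tube C] = 8.00 μg/mL / 125 = 0.06400 μg/mL = 0.0640 mg/L

0.0640 mg/L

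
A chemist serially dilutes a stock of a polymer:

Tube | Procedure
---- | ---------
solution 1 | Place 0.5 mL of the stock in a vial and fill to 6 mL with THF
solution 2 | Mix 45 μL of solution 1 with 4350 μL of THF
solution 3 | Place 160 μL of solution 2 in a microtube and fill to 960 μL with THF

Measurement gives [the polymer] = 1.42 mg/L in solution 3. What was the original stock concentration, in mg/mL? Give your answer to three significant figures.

9.99 mg/mL

Step 1: 0.5 mL brought to 6 mL → factor 6/0.5 = 12
Step 2: 45 μL + 4350 μL = 4395 μL total → factor 4395/45 = 97.667
Step 3: 160 μL brought to 960 μL → factor 960/160 = 6
Overall dilution factor = 12 × 97.667 × 6 = 7032
Stock = 1.42 mg/L × 7032 = 9985 mg/L = 9.99 mg/mL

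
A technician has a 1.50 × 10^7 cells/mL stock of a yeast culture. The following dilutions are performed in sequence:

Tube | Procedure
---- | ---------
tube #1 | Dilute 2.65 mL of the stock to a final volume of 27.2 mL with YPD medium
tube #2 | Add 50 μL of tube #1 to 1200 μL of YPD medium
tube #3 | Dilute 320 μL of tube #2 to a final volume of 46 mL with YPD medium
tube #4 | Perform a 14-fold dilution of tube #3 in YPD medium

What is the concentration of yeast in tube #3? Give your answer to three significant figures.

Step 1: 2.65 mL brought to 27.2 mL → factor 27.2/2.65 = 10.264
Step 2: 50 μL + 1200 μL = 1250 μL total → factor 1250/50 = 25
Step 3: 320 μL brought to 46 mL → factor 46000/320 = 143.75
Dilution factor through tube #3 = 10.264 × 25 × 143.75 = 36887
[tube #3] = 1.50 × 10^7 cells/mL / 36887 = 407 cells/mL

407 cells/mL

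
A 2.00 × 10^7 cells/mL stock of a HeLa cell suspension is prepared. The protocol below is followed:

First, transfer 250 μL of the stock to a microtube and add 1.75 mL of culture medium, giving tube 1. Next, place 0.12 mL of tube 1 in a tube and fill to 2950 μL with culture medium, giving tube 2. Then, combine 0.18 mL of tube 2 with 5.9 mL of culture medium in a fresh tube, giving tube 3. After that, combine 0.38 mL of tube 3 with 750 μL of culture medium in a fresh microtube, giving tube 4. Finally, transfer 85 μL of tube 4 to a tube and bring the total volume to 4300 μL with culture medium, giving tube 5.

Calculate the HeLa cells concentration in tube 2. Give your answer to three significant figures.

Step 1: 250 μL + 1.75 mL = 2000 μL total → factor 2000/250 = 8
Step 2: 0.12 mL brought to 2950 μL → factor 2.95/0.12 = 24.583
Dilution factor through tube 2 = 8 × 24.583 = 196.67
[tube 2] = 2.00 × 10^7 cells/mL / 196.67 = 1.02 × 10^5 cells/mL

1.02 × 10^5 cells/mL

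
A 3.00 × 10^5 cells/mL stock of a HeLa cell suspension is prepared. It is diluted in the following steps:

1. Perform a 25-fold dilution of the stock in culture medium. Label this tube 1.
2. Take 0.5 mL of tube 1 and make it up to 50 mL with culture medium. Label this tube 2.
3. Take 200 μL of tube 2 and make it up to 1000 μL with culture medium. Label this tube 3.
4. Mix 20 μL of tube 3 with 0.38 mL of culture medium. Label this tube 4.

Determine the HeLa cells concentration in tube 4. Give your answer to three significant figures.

1.20 cells/mL

Step 1: 25-fold → factor 25
Step 2: 0.5 mL brought to 50 mL → factor 50/0.5 = 100
Step 3: 200 μL brought to 1000 μL → factor 1000/200 = 5
Step 4: 20 μL + 0.38 mL = 400 μL total → factor 400/20 = 20
Overall dilution factor = 25 × 100 × 5 × 20 = 2.5 × 10^5
Final = 3.00 × 10^5 cells/mL / 2.5 × 10^5 = 1.20 cells/mL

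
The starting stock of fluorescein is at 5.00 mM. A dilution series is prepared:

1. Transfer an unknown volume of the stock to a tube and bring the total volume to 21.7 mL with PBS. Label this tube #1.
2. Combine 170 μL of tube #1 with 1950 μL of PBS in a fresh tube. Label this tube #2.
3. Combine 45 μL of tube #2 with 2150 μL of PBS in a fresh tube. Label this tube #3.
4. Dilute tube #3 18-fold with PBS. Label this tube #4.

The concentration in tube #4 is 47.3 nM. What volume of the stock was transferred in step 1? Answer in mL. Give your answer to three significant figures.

Step 1: v brought to 21.7 mL → factor = 21.7 mL/v
Step 2: 170 μL + 1950 μL = 2120 μL total → factor 2120/170 = 12.471
Step 3: 45 μL + 2150 μL = 2195 μL total → factor 2195/45 = 48.778
Step 4: 18-fold → factor 18
Product of known-step factors = 10949
Overall factor = 5.00 mM / (47.3 nM) = 1.0571 × 10^5
Step-1 factor = 1.0571 × 10^5 / 10949 = 9.6544
v = 21.7 mL / 9.6544 = 2.25 mL

2.25 mL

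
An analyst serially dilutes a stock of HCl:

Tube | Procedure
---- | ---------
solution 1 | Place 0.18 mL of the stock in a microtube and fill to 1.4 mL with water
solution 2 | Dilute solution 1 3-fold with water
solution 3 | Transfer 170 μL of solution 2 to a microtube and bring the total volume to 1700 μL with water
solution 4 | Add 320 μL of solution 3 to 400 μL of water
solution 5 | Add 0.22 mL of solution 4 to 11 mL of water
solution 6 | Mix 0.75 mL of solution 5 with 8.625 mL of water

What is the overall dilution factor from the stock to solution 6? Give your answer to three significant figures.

Step 1: 0.18 mL brought to 1.4 mL → factor 1.4/0.18 = 7.7778
Step 2: 3-fold → factor 3
Step 3: 170 μL brought to 1700 μL → factor 1700/170 = 10
Step 4: 320 μL + 400 μL = 720 μL total → factor 720/320 = 2.25
Step 5: 0.22 mL + 11 mL = 11.22 mL total → factor 11.22/0.22 = 51
Step 6: 0.75 mL + 8.625 mL = 9.375 mL total → factor 9.375/0.75 = 12.5
Overall dilution factor = 7.7778 × 3 × 10 × 2.25 × 51 × 12.5 = 3.3469 × 10^5

3.35 × 10^5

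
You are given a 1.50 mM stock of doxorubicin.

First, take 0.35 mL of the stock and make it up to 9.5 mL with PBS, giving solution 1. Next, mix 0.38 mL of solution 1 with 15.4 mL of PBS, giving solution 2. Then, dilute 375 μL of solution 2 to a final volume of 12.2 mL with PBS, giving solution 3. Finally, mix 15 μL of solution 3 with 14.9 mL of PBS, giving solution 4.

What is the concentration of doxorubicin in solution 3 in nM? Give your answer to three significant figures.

40.9 nM

Step 1: 0.35 mL brought to 9.5 mL → factor 9.5/0.35 = 27.143
Step 2: 0.38 mL + 15.4 mL = 15.78 mL total → factor 15.78/0.38 = 41.526
Step 3: 375 μL brought to 12.2 mL → factor 12200/375 = 32.533
Dilution factor through solution 3 = 27.143 × 41.526 × 32.533 = 36670
[solution 3] = 1.50 mM / 36670 = 4.091 × 10^-5 mM = 40.9 nM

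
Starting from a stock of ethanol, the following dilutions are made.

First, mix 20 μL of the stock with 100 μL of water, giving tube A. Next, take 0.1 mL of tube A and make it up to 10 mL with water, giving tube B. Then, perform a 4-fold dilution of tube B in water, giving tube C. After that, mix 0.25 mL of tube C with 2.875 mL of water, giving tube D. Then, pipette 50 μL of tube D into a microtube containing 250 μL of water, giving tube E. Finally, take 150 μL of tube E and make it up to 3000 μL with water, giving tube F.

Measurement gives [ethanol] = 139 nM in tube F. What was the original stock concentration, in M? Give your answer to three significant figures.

Step 1: 20 μL + 100 μL = 120 μL total → factor 120/20 = 6
Step 2: 0.1 mL brought to 10 mL → factor 10/0.1 = 100
Step 3: 4-fold → factor 4
Step 4: 0.25 mL + 2.875 mL = 3.125 mL total → factor 3.125/0.25 = 12.5
Step 5: 50 μL + 250 μL = 300 μL total → factor 300/50 = 6
Step 6: 150 μL brought to 3000 μL → factor 3000/150 = 20
Overall dilution factor = 6 × 100 × 4 × 12.5 × 6 × 20 = 3.6 × 10^6
Stock = 139 nM × 3.6 × 10^6 = 5.004 × 10^8 nM = 0.500 M

0.500 M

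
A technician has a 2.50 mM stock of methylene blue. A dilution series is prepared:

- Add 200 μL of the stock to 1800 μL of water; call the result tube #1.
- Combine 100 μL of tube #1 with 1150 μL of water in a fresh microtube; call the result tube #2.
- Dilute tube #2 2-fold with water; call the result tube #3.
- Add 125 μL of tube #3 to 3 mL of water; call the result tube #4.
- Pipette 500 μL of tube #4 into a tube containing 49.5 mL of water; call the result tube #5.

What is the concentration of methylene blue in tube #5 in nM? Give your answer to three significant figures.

Step 1: 200 μL + 1800 μL = 2000 μL total → factor 2000/200 = 10
Step 2: 100 μL + 1150 μL = 1250 μL total → factor 1250/100 = 12.5
Step 3: 2-fold → factor 2
Step 4: 125 μL + 3 mL = 3125 μL total → factor 3125/125 = 25
Step 5: 500 μL + 49.5 mL = 50000 μL total → factor 50000/500 = 100
Overall dilution factor = 10 × 12.5 × 2 × 25 × 100 = 6.25 × 10^5
Final = 2.50 mM / 6.25 × 10^5 = 4.000 × 10^-6 mM = 4.00 nM

4.00 nM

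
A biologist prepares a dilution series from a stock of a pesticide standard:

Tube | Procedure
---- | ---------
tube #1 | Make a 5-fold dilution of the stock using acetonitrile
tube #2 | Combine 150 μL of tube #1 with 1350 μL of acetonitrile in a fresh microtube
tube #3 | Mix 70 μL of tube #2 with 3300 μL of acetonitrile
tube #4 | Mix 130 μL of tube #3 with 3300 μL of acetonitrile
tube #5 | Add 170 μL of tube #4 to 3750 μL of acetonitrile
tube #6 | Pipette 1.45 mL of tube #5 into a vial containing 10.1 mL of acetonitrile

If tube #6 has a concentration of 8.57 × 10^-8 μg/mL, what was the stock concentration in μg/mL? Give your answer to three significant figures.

1.00 μg/mL

Step 1: 5-fold → factor 5
Step 2: 150 μL + 1350 μL = 1500 μL total → factor 1500/150 = 10
Step 3: 70 μL + 3300 μL = 3370 μL total → factor 3370/70 = 48.143
Step 4: 130 μL + 3300 μL = 3430 μL total → factor 3430/130 = 26.385
Step 5: 170 μL + 3750 μL = 3920 μL total → factor 3920/170 = 23.059
Step 6: 1.45 mL + 10.1 mL = 11.55 mL total → factor 11.55/1.45 = 7.9655
Overall dilution factor = 5 × 10 × 48.143 × 26.385 × 23.059 × 7.9655 = 1.1666 × 10^7
Stock = 8.57 × 10^-8 μg/mL × 1.1666 × 10^7 = 1.00 μg/mL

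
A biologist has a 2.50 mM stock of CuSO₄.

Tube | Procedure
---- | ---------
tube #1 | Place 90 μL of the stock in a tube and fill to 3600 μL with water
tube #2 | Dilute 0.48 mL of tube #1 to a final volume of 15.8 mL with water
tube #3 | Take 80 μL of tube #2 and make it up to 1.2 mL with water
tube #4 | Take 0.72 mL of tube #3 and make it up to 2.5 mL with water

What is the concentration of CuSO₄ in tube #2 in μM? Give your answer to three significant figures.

1.90 μM

Step 1: 90 μL brought to 3600 μL → factor 3600/90 = 40
Step 2: 0.48 mL brought to 15.8 mL → factor 15.8/0.48 = 32.917
Dilution factor through tube #2 = 40 × 32.917 = 1316.7
[tube #2] = 2.50 mM / 1316.7 = 0.001899 mM = 1.90 μM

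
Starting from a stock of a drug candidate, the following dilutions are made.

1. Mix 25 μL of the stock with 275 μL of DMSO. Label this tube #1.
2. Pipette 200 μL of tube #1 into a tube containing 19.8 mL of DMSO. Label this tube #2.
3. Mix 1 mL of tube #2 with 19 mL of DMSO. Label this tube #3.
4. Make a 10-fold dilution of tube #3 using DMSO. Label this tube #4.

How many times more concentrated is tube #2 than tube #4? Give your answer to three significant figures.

200

Step 1: 25 μL + 275 μL = 300 μL total → factor 300/25 = 12
Step 2: 200 μL + 19.8 mL = 20000 μL total → factor 20000/200 = 100
Step 3: 1 mL + 19 mL = 20 mL total → factor 20/1 = 20
Step 4: 10-fold → factor 10
Dilution factor to tube #2 = 1200; to tube #4 = 2.4 × 10^5
[tube #2]/[tube #4] = (factor to tube #4)/(factor to tube #2) = 2.4 × 10^5/1200 = 200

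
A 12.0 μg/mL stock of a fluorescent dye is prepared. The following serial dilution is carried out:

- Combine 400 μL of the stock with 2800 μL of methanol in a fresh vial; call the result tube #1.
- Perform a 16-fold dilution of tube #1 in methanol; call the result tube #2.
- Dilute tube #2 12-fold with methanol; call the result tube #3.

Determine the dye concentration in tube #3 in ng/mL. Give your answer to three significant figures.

Step 1: 400 μL + 2800 μL = 3200 μL total → factor 3200/400 = 8
Step 2: 16-fold → factor 16
Step 3: 12-fold → factor 12
Overall dilution factor = 8 × 16 × 12 = 1536
Final = 12.0 μg/mL / 1536 = 0.007812 μg/mL = 7.81 ng/mL

7.81 ng/mL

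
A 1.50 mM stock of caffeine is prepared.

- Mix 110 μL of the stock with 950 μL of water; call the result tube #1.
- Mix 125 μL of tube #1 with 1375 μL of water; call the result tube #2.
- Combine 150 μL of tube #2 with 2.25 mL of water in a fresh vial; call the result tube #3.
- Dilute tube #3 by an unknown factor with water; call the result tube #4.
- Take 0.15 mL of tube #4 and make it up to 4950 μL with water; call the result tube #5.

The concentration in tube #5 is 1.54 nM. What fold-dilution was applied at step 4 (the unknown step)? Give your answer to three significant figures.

16.0-fold

Step 1: 110 μL + 950 μL = 1060 μL total → factor 1060/110 = 9.6364
Step 2: 125 μL + 1375 μL = 1500 μL total → factor 1500/125 = 12
Step 3: 150 μL + 2.25 mL = 2400 μL total → factor 2400/150 = 16
Step 4: unknown factor x
Step 5: 0.15 mL brought to 4950 μL → factor 4.95/0.15 = 33
Product of known-step factors = 61056
Overall factor = 1.50 mM / (1.54 nM) = 9.7403 × 10^5
x = 9.7403 × 10^5 / 61056 = 16.0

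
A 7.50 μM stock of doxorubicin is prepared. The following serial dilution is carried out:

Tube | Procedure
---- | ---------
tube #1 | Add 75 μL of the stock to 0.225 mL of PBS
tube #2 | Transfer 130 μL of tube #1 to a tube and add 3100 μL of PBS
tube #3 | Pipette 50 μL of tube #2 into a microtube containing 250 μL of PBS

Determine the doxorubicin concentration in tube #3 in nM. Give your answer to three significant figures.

12.6 nM

Step 1: 75 μL + 0.225 mL = 300 μL total → factor 300/75 = 4
Step 2: 130 μL + 3100 μL = 3230 μL total → factor 3230/130 = 24.846
Step 3: 50 μL + 250 μL = 300 μL total → factor 300/50 = 6
Overall dilution factor = 4 × 24.846 × 6 = 596.31
Final = 7.50 μM / 596.31 = 0.01258 μM = 12.6 nM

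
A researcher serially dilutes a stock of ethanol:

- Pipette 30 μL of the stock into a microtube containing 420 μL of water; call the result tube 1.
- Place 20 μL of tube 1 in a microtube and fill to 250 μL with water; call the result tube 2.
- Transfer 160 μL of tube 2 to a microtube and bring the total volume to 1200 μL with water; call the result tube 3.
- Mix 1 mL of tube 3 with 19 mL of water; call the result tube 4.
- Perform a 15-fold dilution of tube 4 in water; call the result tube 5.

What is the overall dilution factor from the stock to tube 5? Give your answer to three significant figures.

Step 1: 30 μL + 420 μL = 450 μL total → factor 450/30 = 15
Step 2: 20 μL brought to 250 μL → factor 250/20 = 12.5
Step 3: 160 μL brought to 1200 μL → factor 1200/160 = 7.5
Step 4: 1 mL + 19 mL = 20 mL total → factor 20/1 = 20
Step 5: 15-fold → factor 15
Overall dilution factor = 15 × 12.5 × 7.5 × 20 × 15 = 4.2188 × 10^5

4.22 × 10^5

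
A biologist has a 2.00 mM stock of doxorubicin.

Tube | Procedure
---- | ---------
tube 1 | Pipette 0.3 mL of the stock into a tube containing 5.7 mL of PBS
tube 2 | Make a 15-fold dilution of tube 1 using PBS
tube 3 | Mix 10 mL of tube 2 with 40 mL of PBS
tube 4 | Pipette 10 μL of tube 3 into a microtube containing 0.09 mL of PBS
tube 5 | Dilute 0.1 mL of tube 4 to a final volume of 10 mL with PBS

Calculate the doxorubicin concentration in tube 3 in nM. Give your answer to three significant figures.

1.33 × 10^3 nM

Step 1: 0.3 mL + 5.7 mL = 6 mL total → factor 6/0.3 = 20
Step 2: 15-fold → factor 15
Step 3: 10 mL + 40 mL = 50 mL total → factor 50/10 = 5
Dilution factor through tube 3 = 20 × 15 × 5 = 1500
[tube 3] = 2.00 mM / 1500 = 0.001333 mM = 1.33 × 10^3 nM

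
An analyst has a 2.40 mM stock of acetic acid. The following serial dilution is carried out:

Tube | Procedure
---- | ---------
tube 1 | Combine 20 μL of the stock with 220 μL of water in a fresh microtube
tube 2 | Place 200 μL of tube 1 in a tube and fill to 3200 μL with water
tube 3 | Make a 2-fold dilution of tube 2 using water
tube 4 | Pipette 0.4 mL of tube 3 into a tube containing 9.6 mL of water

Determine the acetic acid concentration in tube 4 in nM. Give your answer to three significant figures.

Step 1: 20 μL + 220 μL = 240 μL total → factor 240/20 = 12
Step 2: 200 μL brought to 3200 μL → factor 3200/200 = 16
Step 3: 2-fold → factor 2
Step 4: 0.4 mL + 9.6 mL = 10 mL total → factor 10/0.4 = 25
Overall dilution factor = 12 × 16 × 2 × 25 = 9600
Final = 2.40 mM / 9600 = 0.0002500 mM = 250 nM

250 nM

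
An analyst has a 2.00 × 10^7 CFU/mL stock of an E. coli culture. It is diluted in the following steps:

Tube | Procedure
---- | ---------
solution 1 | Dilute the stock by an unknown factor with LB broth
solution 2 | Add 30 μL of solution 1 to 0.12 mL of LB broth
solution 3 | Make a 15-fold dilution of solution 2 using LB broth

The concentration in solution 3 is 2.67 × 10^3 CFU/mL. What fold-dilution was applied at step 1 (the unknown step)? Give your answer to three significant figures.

99.9-fold

Step 1: unknown factor x
Step 2: 30 μL + 0.12 mL = 150 μL total → factor 150/30 = 5
Step 3: 15-fold → factor 15
Product of known-step factors = 75
Overall factor = 2.00 × 10^7 CFU/mL / (2.67 × 10^3 CFU/mL) = 7490.6
x = 7490.6 / 75 = 99.9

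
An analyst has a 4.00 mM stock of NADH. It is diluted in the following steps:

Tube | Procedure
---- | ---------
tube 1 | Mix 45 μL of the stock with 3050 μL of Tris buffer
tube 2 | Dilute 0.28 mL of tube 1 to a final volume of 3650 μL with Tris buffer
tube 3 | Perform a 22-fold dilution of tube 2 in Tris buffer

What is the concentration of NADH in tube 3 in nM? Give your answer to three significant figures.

Step 1: 45 μL + 3050 μL = 3095 μL total → factor 3095/45 = 68.778
Step 2: 0.28 mL brought to 3650 μL → factor 3.65/0.28 = 13.036
Step 3: 22-fold → factor 22
Overall dilution factor = 68.778 × 13.036 × 22 = 19724
Final = 4.00 mM / 19724 = 0.0002028 mM = 203 nM

203 nM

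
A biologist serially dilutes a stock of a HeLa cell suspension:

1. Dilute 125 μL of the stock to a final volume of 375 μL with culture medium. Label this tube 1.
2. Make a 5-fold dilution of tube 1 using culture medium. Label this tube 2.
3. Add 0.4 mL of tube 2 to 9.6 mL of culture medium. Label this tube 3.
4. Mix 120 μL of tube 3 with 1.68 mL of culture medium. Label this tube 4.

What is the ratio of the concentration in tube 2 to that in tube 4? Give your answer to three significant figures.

375

Step 1: 125 μL brought to 375 μL → factor 375/125 = 3
Step 2: 5-fold → factor 5
Step 3: 0.4 mL + 9.6 mL = 10 mL total → factor 10/0.4 = 25
Step 4: 120 μL + 1.68 mL = 1800 μL total → factor 1800/120 = 15
Dilution factor to tube 2 = 15; to tube 4 = 5625
[tube 2]/[tube 4] = (factor to tube 4)/(factor to tube 2) = 5625/15 = 375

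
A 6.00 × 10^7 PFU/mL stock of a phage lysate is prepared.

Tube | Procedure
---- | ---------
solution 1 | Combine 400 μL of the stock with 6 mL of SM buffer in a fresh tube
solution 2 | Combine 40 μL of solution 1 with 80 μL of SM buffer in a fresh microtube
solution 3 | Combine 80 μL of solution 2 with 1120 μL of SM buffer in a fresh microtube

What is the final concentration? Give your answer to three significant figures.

Step 1: 400 μL + 6 mL = 6400 μL total → factor 6400/400 = 16
Step 2: 40 μL + 80 μL = 120 μL total → factor 120/40 = 3
Step 3: 80 μL + 1120 μL = 1200 μL total → factor 1200/80 = 15
Overall dilution factor = 16 × 3 × 15 = 720
Final = 6.00 × 10^7 PFU/mL / 720 = 8.33 × 10^4 PFU/mL

8.33 × 10^4 PFU/mL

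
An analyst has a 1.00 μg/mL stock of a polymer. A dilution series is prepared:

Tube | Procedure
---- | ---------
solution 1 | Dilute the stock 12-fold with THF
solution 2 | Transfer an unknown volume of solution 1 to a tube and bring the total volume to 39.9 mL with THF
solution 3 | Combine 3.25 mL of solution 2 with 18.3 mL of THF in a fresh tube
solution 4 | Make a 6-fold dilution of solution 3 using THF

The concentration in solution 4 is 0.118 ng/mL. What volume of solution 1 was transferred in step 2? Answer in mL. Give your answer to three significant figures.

Step 1: 12-fold → factor 12
Step 2: v brought to 39.9 mL → factor = 39.9 mL/v
Step 3: 3.25 mL + 18.3 mL = 21.55 mL total → factor 21.55/3.25 = 6.6308
Step 4: 6-fold → factor 6
Product of known-step factors = 477.42
Overall factor = 1.00 μg/mL / (0.118 ng/mL) = 8474.6
Step-2 factor = 8474.6 / 477.42 = 17.751
v = 39.9 mL / 17.751 = 2.25 mL

2.25 mL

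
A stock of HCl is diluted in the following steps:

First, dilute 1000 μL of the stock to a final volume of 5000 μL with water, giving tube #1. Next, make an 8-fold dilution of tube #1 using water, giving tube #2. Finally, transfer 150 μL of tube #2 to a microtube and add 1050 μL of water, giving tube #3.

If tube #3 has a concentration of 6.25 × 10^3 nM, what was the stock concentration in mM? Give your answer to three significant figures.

2.00 mM

Step 1: 1000 μL brought to 5000 μL → factor 5000/1000 = 5
Step 2: 8-fold → factor 8
Step 3: 150 μL + 1050 μL = 1200 μL total → factor 1200/150 = 8
Overall dilution factor = 5 × 8 × 8 = 320
Stock = 6.25 × 10^3 nM × 320 = 2.000 × 10^6 nM = 2.00 mM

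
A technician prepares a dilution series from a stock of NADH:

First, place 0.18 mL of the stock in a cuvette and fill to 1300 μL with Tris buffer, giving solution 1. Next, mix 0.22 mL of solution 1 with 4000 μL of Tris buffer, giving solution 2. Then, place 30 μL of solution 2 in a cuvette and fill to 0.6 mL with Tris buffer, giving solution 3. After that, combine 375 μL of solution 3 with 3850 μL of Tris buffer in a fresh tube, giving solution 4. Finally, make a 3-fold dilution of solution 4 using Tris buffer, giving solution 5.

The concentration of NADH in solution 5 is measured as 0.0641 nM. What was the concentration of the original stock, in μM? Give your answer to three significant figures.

Step 1: 0.18 mL brought to 1300 μL → factor 1.3/0.18 = 7.2222
Step 2: 0.22 mL + 4000 μL = 4.22 mL total → factor 4.22/0.22 = 19.182
Step 3: 30 μL brought to 0.6 mL → factor 600/30 = 20
Step 4: 375 μL + 3850 μL = 4225 μL total → factor 4225/375 = 11.267
Step 5: 3-fold → factor 3
Overall dilution factor = 7.2222 × 19.182 × 20 × 11.267 × 3 = 93650
Stock = 0.0641 nM × 93650 = 6003 nM = 6.00 μM

6.00 μM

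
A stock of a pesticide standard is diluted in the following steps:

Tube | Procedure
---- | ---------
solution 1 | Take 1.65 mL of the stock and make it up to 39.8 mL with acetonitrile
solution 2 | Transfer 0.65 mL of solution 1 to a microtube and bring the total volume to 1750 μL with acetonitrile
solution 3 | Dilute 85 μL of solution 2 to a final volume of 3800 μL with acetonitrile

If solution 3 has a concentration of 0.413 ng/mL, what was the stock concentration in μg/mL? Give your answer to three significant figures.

1.20 μg/mL

Step 1: 1.65 mL brought to 39.8 mL → factor 39.8/1.65 = 24.121
Step 2: 0.65 mL brought to 1750 μL → factor 1.75/0.65 = 2.6923
Step 3: 85 μL brought to 3800 μL → factor 3800/85 = 44.706
Overall dilution factor = 24.121 × 2.6923 × 44.706 = 2903.3
Stock = 0.413 ng/mL × 2903.3 = 1199 ng/mL = 1.20 μg/mL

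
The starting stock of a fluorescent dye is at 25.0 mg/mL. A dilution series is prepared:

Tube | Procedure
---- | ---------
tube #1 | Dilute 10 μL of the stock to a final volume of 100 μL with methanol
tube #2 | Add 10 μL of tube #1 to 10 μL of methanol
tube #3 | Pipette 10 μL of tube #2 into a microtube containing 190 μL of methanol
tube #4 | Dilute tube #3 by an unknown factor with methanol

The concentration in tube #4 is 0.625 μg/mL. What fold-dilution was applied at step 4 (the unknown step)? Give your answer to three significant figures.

Step 1: 10 μL brought to 100 μL → factor 100/10 = 10
Step 2: 10 μL + 10 μL = 20 μL total → factor 20/10 = 2
Step 3: 10 μL + 190 μL = 200 μL total → factor 200/10 = 20
Step 4: unknown factor x
Product of known-step factors = 400
Overall factor = 25.0 mg/mL / (0.625 μg/mL) = 40000
x = 40000 / 400 = 100

100-fold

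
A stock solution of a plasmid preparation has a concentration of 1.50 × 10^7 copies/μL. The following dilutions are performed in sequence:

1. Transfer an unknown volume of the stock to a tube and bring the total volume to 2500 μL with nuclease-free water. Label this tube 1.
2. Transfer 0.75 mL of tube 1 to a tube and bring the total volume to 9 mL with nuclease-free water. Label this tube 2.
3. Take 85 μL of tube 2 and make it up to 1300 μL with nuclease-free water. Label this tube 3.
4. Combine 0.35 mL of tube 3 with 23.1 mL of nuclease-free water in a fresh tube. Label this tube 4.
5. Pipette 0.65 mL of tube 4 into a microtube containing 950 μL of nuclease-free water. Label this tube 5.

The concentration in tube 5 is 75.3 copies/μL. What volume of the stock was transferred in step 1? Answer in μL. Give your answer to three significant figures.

380 μL

Step 1: v brought to 2500 μL → factor = 2500 μL/v
Step 2: 0.75 mL brought to 9 mL → factor 9/0.75 = 12
Step 3: 85 μL brought to 1300 μL → factor 1300/85 = 15.294
Step 4: 0.35 mL + 23.1 mL = 23.45 mL total → factor 23.45/0.35 = 67
Step 5: 0.65 mL + 950 μL = 1.6 mL total → factor 1.6/0.65 = 2.4615
Product of known-step factors = 30268
Overall factor = 1.50 × 10^7 copies/μL / (75.3 copies/μL) = 1.992 × 10^5
Step-1 factor = 1.992 × 10^5 / 30268 = 6.5813
v = 2500 μL / 6.5813 = 380 μL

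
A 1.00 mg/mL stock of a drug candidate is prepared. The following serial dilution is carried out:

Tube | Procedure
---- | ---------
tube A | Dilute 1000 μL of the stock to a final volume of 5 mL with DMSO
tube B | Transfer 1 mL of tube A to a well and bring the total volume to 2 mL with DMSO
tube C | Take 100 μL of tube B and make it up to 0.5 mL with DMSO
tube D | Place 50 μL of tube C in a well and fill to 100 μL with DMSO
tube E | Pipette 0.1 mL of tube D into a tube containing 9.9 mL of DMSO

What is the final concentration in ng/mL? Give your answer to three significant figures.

100 ng/mL

Step 1: 1000 μL brought to 5 mL → factor 5000/1000 = 5
Step 2: 1 mL brought to 2 mL → factor 2/1 = 2
Step 3: 100 μL brought to 0.5 mL → factor 500/100 = 5
Step 4: 50 μL brought to 100 μL → factor 100/50 = 2
Step 5: 0.1 mL + 9.9 mL = 10 mL total → factor 10/0.1 = 100
Overall dilution factor = 5 × 2 × 5 × 2 × 100 = 10000
Final = 1.00 mg/mL / 10000 = 0.0001000 mg/mL = 100 ng/mL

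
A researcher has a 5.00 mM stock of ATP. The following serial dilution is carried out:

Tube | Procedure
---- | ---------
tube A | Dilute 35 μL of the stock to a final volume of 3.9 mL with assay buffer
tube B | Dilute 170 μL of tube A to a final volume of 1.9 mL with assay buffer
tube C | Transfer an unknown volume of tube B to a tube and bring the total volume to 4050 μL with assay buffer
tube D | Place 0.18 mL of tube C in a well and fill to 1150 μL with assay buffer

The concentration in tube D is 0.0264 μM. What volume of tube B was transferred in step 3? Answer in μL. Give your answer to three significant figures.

Step 1: 35 μL brought to 3.9 mL → factor 3900/35 = 111.43
Step 2: 170 μL brought to 1.9 mL → factor 1900/170 = 11.176
Step 3: v brought to 4050 μL → factor = 4050 μL/v
Step 4: 0.18 mL brought to 1150 μL → factor 1.15/0.18 = 6.3889
Product of known-step factors = 7956.6
Overall factor = 5.00 mM / (0.0264 μM) = 1.8939 × 10^5
Step-3 factor = 1.8939 × 10^5 / 7956.6 = 23.803
v = 4050 μL / 23.803 = 170 μL

170 μL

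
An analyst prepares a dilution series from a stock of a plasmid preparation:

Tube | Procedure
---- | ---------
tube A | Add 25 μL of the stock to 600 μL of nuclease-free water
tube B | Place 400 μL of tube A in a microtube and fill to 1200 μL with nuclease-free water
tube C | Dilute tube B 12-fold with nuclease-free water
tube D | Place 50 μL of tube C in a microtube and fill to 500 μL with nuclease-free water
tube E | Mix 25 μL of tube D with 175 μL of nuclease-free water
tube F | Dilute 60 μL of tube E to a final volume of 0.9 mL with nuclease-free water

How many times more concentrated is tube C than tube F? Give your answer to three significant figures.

1.20 × 10^3

Step 1: 25 μL + 600 μL = 625 μL total → factor 625/25 = 25
Step 2: 400 μL brought to 1200 μL → factor 1200/400 = 3
Step 3: 12-fold → factor 12
Step 4: 50 μL brought to 500 μL → factor 500/50 = 10
Step 5: 25 μL + 175 μL = 200 μL total → factor 200/25 = 8
Step 6: 60 μL brought to 0.9 mL → factor 900/60 = 15
Dilution factor to tube C = 900; to tube F = 1.08 × 10^6
[tube C]/[tube F] = (factor to tube F)/(factor to tube C) = 1.08 × 10^6/900 = 1.20 × 10^3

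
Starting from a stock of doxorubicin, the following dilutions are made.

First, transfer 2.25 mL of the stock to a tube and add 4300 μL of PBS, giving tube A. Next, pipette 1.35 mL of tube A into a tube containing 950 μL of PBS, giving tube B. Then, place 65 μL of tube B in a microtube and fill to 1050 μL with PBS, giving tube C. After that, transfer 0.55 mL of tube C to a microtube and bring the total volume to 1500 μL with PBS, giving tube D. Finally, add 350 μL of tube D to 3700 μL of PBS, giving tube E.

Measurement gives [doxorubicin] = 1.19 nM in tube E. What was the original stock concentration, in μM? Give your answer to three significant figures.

Step 1: 2.25 mL + 4300 μL = 6.55 mL total → factor 6.55/2.25 = 2.9111
Step 2: 1.35 mL + 950 μL = 2.3 mL total → factor 2.3/1.35 = 1.7037
Step 3: 65 μL brought to 1050 μL → factor 1050/65 = 16.154
Step 4: 0.55 mL brought to 1500 μL → factor 1.5/0.55 = 2.7273
Step 5: 350 μL + 3700 μL = 4050 μL total → factor 4050/350 = 11.571
Overall dilution factor = 2.9111 × 1.7037 × 16.154 × 2.7273 × 11.571 = 2528.4
Stock = 1.19 nM × 2528.4 = 3009 nM = 3.01 μM

3.01 μM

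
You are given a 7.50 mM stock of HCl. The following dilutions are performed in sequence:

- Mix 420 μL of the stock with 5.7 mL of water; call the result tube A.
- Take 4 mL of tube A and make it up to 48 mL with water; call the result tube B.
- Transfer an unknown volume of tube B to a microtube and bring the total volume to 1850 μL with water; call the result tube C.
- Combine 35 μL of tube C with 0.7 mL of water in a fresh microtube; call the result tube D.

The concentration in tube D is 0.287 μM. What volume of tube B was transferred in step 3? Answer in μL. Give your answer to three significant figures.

Step 1: 420 μL + 5.7 mL = 6120 μL total → factor 6120/420 = 14.571
Step 2: 4 mL brought to 48 mL → factor 48/4 = 12
Step 3: v brought to 1850 μL → factor = 1850 μL/v
Step 4: 35 μL + 0.7 mL = 735 μL total → factor 735/35 = 21
Product of known-step factors = 3672
Overall factor = 7.50 mM / (0.287 μM) = 26132
Step-3 factor = 26132 / 3672 = 7.1167
v = 1850 μL / 7.1167 = 260 μL

260 μL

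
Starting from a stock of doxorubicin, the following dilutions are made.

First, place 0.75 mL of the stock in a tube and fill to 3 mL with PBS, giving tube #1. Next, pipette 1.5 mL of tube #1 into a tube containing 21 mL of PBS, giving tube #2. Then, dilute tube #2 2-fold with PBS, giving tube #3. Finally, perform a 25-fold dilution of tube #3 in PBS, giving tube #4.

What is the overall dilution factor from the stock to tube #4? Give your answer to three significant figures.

3.00 × 10^3

Step 1: 0.75 mL brought to 3 mL → factor 3/0.75 = 4
Step 2: 1.5 mL + 21 mL = 22.5 mL total → factor 22.5/1.5 = 15
Step 3: 2-fold → factor 2
Step 4: 25-fold → factor 25
Overall dilution factor = 4 × 15 × 2 × 25 = 3000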